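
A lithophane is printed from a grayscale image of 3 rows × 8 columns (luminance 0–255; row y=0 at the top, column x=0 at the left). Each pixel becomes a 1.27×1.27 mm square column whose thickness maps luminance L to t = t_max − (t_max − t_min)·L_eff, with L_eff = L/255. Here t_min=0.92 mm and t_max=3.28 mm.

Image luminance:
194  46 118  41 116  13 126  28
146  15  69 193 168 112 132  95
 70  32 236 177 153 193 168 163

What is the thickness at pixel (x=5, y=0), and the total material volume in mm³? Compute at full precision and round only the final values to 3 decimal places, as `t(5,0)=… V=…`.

span = t_max - t_min = 3.28 - 0.92 = 2.360
L(5,0) = 13, L_eff = 13/255 = 0.050980
t(5,0) = 3.28 - 2.360·0.050980 = 3.160
Σt over all 3·8 pixels = 336404/6375 ≈ 52.7692549
V = pitch²·Σt = 1.27²·336404/6375 = 85.112

t(5,0)=3.160 V=85.112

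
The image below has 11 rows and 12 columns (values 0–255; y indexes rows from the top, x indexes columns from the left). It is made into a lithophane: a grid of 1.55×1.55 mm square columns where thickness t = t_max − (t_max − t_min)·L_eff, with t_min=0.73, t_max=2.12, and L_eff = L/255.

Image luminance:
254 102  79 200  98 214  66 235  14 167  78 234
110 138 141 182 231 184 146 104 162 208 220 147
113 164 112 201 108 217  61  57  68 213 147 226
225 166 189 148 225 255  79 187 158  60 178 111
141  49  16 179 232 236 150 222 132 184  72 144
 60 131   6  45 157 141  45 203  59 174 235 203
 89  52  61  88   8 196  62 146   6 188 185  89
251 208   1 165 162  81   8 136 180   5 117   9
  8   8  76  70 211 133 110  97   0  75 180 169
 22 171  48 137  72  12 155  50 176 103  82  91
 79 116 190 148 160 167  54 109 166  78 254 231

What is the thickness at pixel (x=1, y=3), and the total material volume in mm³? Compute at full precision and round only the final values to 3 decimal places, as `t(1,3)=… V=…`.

t(1,3)=1.215 V=448.387

span = t_max - t_min = 2.12 - 0.73 = 1.390
L(1,3) = 166, L_eff = 166/255 = 0.650980
t(1,3) = 2.12 - 1.390·0.650980 = 1.215
Σt over all 11·12 pixels = 4759159/25500 ≈ 186.6336863
V = pitch²·Σt = 1.55²·4759159/25500 = 448.387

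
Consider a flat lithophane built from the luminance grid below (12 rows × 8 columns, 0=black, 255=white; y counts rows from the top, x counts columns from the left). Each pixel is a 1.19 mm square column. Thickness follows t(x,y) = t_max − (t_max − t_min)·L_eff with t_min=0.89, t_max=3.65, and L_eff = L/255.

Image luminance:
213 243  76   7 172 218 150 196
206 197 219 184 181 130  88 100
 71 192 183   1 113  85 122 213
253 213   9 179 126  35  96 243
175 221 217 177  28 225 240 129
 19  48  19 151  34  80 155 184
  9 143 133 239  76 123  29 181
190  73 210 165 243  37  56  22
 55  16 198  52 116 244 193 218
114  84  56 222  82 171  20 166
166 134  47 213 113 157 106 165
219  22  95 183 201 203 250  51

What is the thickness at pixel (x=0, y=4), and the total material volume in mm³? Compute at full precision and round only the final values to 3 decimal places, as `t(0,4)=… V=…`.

t(0,4)=1.756 V=295.768

span = t_max - t_min = 3.65 - 0.89 = 2.760
L(0,4) = 175, L_eff = 175/255 = 0.686275
t(0,4) = 3.65 - 2.760·0.686275 = 1.756
Σt over all 12·8 pixels = 443829/2125 ≈ 208.8607059
V = pitch²·Σt = 1.19²·443829/2125 = 295.768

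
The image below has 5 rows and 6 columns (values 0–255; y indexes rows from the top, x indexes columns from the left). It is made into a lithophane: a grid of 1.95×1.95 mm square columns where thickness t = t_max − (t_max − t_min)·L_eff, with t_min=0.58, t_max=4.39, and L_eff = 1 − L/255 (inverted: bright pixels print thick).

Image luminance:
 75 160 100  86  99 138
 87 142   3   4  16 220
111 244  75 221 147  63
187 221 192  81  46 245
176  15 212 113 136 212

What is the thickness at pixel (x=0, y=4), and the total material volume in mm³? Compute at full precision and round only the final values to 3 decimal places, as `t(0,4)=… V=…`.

t(0,4)=3.210 V=283.590

span = t_max - t_min = 4.39 - 0.58 = 3.810
L(0,4) = 176, L_eff = 1 - 176/255 = 0.309804 (inverted)
t(0,4) = 4.39 - 3.810·0.309804 = 3.210
Σt over all 5·6 pixels = 633929/8500 ≈ 74.5798824
V = pitch²·Σt = 1.95²·633929/8500 = 283.590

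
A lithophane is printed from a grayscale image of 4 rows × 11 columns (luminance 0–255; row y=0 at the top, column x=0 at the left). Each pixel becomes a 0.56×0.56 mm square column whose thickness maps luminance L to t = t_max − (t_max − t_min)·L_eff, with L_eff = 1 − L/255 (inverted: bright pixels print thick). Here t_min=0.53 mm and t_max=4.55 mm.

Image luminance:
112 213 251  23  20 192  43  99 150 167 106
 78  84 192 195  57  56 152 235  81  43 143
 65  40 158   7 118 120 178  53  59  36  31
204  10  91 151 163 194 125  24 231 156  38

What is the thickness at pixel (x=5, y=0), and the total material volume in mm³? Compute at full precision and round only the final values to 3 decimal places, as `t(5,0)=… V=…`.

t(5,0)=3.557 V=31.755

span = t_max - t_min = 4.55 - 0.53 = 4.020
L(5,0) = 192, L_eff = 1 - 192/255 = 0.247059 (inverted)
t(5,0) = 4.55 - 4.020·0.247059 = 3.557
Σt over all 4·11 pixels = 215179/2125 ≈ 101.2607059
V = pitch²·Σt = 0.56²·215179/2125 = 31.755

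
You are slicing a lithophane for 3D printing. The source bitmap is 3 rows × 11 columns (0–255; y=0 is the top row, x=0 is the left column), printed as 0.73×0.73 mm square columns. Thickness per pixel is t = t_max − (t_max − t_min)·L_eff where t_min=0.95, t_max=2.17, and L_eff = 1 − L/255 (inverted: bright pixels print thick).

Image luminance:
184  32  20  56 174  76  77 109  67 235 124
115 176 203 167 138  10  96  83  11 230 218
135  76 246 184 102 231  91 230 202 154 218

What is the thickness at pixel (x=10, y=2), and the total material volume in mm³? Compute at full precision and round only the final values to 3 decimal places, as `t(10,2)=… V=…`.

t(10,2)=1.993 V=28.103

span = t_max - t_min = 2.17 - 0.95 = 1.220
L(10,2) = 218, L_eff = 1 - 218/255 = 0.145098 (inverted)
t(10,2) = 2.17 - 1.220·0.145098 = 1.993
Σt over all 3·11 pixels = 89651/1700 ≈ 52.7358824
V = pitch²·Σt = 0.73²·89651/1700 = 28.103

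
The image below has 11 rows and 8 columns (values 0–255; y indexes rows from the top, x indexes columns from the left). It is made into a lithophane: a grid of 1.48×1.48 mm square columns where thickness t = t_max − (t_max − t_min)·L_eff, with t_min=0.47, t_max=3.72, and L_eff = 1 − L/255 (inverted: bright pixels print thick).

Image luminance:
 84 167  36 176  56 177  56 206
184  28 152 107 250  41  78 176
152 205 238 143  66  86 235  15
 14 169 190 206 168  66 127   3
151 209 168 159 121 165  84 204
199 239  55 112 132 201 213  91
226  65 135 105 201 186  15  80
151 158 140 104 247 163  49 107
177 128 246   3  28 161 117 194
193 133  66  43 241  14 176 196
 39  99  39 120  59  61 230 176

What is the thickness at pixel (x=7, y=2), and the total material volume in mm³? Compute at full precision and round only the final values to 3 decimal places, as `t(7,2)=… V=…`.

span = t_max - t_min = 3.72 - 0.47 = 3.250
L(7,2) = 15, L_eff = 1 - 15/255 = 0.941176 (inverted)
t(7,2) = 3.72 - 3.250·0.941176 = 0.661
Σt over all 11·8 pixels = 322317/1700 ≈ 189.5982353
V = pitch²·Σt = 1.48²·322317/1700 = 415.296

t(7,2)=0.661 V=415.296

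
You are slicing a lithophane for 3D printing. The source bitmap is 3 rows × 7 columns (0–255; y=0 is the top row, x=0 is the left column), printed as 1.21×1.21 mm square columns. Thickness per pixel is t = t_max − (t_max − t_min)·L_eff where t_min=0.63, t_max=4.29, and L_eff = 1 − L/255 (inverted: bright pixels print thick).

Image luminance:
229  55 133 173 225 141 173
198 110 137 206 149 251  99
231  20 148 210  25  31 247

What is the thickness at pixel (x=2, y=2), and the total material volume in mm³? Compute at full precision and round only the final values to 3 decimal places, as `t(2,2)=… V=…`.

t(2,2)=2.754 V=86.426

span = t_max - t_min = 4.29 - 0.63 = 3.660
L(2,2) = 148, L_eff = 1 - 148/255 = 0.419608 (inverted)
t(2,2) = 4.29 - 3.660·0.419608 = 2.754
Σt over all 3·7 pixels = 501757/8500 ≈ 59.0302353
V = pitch²·Σt = 1.21²·501757/8500 = 86.426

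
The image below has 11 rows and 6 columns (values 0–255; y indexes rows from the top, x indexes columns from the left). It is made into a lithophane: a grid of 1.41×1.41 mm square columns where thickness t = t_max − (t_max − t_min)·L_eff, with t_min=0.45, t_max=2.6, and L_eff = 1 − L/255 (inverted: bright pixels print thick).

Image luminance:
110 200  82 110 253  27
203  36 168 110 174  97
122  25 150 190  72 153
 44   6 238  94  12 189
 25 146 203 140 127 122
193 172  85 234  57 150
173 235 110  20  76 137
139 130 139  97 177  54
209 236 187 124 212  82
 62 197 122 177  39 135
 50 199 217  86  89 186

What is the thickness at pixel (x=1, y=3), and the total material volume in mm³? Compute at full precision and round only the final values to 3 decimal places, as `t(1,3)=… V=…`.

span = t_max - t_min = 2.6 - 0.45 = 2.150
L(1,3) = 6, L_eff = 1 - 6/255 = 0.976471 (inverted)
t(1,3) = 2.6 - 2.150·0.976471 = 0.501
Σt over all 11·6 pixels = 104383/1020 ≈ 102.3362745
V = pitch²·Σt = 1.41²·104383/1020 = 203.455

t(1,3)=0.501 V=203.455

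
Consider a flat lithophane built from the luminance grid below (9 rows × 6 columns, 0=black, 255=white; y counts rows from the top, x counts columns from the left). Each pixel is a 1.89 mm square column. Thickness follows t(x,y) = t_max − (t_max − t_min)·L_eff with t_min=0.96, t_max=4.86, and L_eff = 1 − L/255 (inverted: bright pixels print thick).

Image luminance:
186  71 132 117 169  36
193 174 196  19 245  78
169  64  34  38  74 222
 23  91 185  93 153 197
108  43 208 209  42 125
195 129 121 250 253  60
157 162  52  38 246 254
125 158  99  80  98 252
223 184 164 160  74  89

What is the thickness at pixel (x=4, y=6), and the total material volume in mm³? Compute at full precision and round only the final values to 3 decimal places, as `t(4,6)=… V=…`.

span = t_max - t_min = 4.86 - 0.96 = 3.900
L(4,6) = 246, L_eff = 1 - 246/255 = 0.035294 (inverted)
t(4,6) = 4.86 - 3.900·0.035294 = 4.722
Σt over all 9·6 pixels = 27837/170 ≈ 163.7470588
V = pitch²·Σt = 1.89²·27837/170 = 584.921

t(4,6)=4.722 V=584.921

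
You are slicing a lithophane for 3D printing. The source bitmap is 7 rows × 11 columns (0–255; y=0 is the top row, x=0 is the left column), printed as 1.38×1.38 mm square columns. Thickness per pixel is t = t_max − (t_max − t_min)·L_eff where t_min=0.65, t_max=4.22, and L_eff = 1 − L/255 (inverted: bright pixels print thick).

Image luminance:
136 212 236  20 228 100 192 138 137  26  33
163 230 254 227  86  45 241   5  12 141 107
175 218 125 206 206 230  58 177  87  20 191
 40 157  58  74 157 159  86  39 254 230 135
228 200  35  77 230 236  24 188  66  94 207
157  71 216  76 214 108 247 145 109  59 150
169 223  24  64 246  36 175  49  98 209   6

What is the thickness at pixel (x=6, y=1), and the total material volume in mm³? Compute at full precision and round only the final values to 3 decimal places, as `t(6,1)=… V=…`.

t(6,1)=4.024 V=374.915

span = t_max - t_min = 4.22 - 0.65 = 3.570
L(6,1) = 241, L_eff = 1 - 241/255 = 0.054902 (inverted)
t(6,1) = 4.22 - 3.570·0.054902 = 4.024
Σt over all 7·11 pixels = 196.868
V = pitch²·Σt = 1.38²·196.868 = 374.915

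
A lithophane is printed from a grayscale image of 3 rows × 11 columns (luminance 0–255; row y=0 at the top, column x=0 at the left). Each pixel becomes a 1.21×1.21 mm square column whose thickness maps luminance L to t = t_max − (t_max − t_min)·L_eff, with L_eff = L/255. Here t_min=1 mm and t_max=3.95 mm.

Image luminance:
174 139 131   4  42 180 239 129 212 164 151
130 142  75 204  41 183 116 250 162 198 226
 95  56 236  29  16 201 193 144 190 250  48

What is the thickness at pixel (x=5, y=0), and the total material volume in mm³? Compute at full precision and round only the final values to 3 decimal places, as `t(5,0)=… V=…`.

span = t_max - t_min = 3.95 - 1 = 2.950
L(5,0) = 180, L_eff = 180/255 = 0.705882
t(5,0) = 3.95 - 2.950·0.705882 = 1.868
Σt over all 3·11 pixels = 76907/1020 ≈ 75.3990196
V = pitch²·Σt = 1.21²·76907/1020 = 110.392

t(5,0)=1.868 V=110.392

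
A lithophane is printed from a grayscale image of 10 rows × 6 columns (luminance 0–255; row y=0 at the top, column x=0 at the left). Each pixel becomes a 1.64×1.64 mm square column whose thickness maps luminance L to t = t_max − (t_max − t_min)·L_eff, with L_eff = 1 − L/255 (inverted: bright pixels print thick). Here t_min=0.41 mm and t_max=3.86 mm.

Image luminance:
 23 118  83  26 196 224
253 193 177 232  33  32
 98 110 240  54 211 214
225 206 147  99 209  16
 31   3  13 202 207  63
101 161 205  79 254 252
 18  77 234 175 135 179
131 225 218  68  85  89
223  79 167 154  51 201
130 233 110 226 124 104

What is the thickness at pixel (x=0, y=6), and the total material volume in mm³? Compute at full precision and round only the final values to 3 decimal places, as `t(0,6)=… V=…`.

t(0,6)=0.654 V=372.775

span = t_max - t_min = 3.86 - 0.41 = 3.450
L(0,6) = 18, L_eff = 1 - 18/255 = 0.929412 (inverted)
t(0,6) = 3.86 - 3.450·0.929412 = 0.654
Σt over all 10·6 pixels = 117809/850 ≈ 138.5988235
V = pitch²·Σt = 1.64²·117809/850 = 372.775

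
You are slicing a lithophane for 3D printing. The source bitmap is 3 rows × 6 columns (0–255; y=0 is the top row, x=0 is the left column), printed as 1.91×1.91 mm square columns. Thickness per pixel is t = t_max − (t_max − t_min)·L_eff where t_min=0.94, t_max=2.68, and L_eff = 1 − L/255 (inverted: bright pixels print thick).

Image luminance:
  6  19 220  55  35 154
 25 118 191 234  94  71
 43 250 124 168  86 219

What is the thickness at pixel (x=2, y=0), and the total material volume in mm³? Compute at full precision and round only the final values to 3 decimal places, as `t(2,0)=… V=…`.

t(2,0)=2.441 V=114.300

span = t_max - t_min = 2.68 - 0.94 = 1.740
L(2,0) = 220, L_eff = 1 - 220/255 = 0.137255 (inverted)
t(2,0) = 2.68 - 1.740·0.137255 = 2.441
Σt over all 3·6 pixels = 66579/2125 ≈ 31.3312941
V = pitch²·Σt = 1.91²·66579/2125 = 114.300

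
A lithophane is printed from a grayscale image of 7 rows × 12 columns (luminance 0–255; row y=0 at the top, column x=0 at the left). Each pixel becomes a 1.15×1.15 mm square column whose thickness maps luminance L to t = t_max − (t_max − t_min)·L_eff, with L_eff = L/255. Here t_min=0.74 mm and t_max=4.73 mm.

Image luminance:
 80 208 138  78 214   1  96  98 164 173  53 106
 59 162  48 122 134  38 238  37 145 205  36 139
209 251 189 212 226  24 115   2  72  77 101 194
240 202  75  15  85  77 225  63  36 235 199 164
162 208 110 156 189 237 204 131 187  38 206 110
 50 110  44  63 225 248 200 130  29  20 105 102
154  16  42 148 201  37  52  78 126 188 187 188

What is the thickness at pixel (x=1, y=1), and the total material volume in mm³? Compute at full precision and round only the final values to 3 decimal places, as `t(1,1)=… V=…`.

span = t_max - t_min = 4.73 - 0.74 = 3.990
L(1,1) = 162, L_eff = 162/255 = 0.635294
t(1,1) = 4.73 - 3.990·0.635294 = 2.195
Σt over all 7·12 pixels = 1948667/8500 ≈ 229.2549412
V = pitch²·Σt = 1.15²·1948667/8500 = 303.190

t(1,1)=2.195 V=303.190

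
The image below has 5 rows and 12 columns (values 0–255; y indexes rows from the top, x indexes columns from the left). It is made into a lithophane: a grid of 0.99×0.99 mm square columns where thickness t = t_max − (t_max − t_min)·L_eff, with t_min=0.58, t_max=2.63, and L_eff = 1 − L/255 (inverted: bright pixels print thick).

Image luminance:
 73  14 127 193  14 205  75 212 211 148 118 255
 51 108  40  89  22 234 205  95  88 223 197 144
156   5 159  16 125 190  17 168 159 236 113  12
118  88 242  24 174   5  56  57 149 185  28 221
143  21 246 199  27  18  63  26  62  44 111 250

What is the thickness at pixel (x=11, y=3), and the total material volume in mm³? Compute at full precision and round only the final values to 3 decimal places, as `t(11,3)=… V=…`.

span = t_max - t_min = 2.63 - 0.58 = 2.050
L(11,3) = 221, L_eff = 1 - 221/255 = 0.133333 (inverted)
t(11,3) = 2.63 - 2.050·0.133333 = 2.357
Σt over all 5·12 pixels = 233347/2550 ≈ 91.5086275
V = pitch²·Σt = 0.99²·233347/2550 = 89.688

t(11,3)=2.357 V=89.688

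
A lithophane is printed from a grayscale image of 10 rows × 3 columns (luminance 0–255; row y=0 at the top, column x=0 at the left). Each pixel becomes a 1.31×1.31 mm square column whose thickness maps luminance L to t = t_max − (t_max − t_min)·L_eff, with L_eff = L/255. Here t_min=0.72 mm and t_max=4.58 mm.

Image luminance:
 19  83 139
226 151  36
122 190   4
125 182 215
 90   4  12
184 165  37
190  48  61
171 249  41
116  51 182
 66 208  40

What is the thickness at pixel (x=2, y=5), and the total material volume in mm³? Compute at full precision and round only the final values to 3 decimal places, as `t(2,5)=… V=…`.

t(2,5)=4.020 V=147.288

span = t_max - t_min = 4.58 - 0.72 = 3.860
L(2,5) = 37, L_eff = 37/255 = 0.145098
t(2,5) = 4.58 - 3.860·0.145098 = 4.020
Σt over all 10·3 pixels = 1094299/12750 ≈ 85.8273725
V = pitch²·Σt = 1.31²·1094299/12750 = 147.288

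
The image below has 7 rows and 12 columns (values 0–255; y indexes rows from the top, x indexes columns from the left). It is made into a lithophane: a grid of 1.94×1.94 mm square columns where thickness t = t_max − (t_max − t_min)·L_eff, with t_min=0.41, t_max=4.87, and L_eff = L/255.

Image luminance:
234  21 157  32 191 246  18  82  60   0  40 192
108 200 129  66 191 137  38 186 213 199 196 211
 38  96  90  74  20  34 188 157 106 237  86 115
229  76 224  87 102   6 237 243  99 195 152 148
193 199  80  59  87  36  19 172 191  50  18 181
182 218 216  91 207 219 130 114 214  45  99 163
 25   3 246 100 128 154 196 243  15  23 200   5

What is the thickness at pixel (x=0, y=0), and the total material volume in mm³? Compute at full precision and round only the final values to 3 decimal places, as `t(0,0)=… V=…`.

span = t_max - t_min = 4.87 - 0.41 = 4.460
L(0,0) = 234, L_eff = 234/255 = 0.917647
t(0,0) = 4.87 - 4.460·0.917647 = 0.777
Σt over all 7·12 pixels = 942703/4250 ≈ 221.8124706
V = pitch²·Σt = 1.94²·942703/4250 = 834.813

t(0,0)=0.777 V=834.813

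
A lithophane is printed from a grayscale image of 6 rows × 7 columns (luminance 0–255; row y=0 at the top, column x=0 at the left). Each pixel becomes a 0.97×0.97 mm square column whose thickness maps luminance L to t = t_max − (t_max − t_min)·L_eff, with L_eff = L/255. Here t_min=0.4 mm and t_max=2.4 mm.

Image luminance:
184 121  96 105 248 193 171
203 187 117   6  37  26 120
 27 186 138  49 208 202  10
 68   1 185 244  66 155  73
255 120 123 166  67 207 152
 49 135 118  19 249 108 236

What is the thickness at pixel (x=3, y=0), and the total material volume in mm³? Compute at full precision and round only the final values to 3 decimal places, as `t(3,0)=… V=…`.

span = t_max - t_min = 2.4 - 0.4 = 2.000
L(3,0) = 105, L_eff = 105/255 = 0.411765
t(3,0) = 2.4 - 2.000·0.411765 = 1.576
Σt over all 6·7 pixels = 4948/85 ≈ 58.2117647
V = pitch²·Σt = 0.97²·4948/85 = 54.771

t(3,0)=1.576 V=54.771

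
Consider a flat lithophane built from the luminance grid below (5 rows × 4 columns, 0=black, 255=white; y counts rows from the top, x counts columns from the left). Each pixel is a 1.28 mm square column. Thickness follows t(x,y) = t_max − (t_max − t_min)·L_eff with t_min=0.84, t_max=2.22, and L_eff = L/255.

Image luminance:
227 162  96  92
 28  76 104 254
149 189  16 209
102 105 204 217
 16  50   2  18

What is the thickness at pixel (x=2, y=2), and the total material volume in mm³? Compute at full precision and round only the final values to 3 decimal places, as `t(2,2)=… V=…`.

span = t_max - t_min = 2.22 - 0.84 = 1.380
L(2,2) = 16, L_eff = 16/255 = 0.062745
t(2,2) = 2.22 - 1.380·0.062745 = 2.133
Σt over all 5·4 pixels = 67716/2125 ≈ 31.8663529
V = pitch²·Σt = 1.28²·67716/2125 = 52.210

t(2,2)=2.133 V=52.210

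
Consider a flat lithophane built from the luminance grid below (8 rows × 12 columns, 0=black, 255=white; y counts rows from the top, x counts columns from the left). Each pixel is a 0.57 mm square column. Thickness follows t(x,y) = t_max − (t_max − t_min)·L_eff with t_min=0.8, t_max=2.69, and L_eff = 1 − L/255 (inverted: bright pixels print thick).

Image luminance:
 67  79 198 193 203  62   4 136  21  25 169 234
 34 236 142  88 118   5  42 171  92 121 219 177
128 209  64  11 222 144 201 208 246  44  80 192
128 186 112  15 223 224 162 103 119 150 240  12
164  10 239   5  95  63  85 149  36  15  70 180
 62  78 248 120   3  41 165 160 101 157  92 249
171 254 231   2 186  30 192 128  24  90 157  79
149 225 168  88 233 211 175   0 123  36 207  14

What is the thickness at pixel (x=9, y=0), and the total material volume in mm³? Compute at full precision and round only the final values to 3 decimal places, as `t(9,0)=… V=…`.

t(9,0)=0.985 V=53.895

span = t_max - t_min = 2.69 - 0.8 = 1.890
L(9,0) = 25, L_eff = 1 - 25/255 = 0.901961 (inverted)
t(9,0) = 2.69 - 1.890·0.901961 = 0.985
Σt over all 8·12 pixels = 165.882
V = pitch²·Σt = 0.57²·165.882 = 53.895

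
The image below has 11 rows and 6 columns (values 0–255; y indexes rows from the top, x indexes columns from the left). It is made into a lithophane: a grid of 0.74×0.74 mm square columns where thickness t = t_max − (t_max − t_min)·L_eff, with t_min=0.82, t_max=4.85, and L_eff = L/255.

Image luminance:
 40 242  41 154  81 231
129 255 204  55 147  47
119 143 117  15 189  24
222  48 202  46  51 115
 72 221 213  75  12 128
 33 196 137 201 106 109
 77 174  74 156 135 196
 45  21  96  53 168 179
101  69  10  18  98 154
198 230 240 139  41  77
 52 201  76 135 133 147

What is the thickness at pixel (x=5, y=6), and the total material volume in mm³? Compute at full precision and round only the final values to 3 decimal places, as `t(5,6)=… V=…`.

t(5,6)=1.752 V=106.806

span = t_max - t_min = 4.85 - 0.82 = 4.030
L(5,6) = 196, L_eff = 196/255 = 0.768627
t(5,6) = 4.85 - 4.030·0.768627 = 1.752
Σt over all 11·6 pixels = 4973611/25500 ≈ 195.0435686
V = pitch²·Σt = 0.74²·4973611/25500 = 106.806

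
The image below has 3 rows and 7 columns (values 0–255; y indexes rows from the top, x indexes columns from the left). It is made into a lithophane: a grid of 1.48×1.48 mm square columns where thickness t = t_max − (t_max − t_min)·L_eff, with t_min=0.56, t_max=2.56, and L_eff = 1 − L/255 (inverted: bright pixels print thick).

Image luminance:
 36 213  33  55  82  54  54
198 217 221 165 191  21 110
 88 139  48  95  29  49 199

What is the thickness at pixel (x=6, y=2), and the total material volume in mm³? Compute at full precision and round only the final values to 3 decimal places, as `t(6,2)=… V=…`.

t(6,2)=2.121 V=65.221

span = t_max - t_min = 2.56 - 0.56 = 2.000
L(6,2) = 199, L_eff = 1 - 199/255 = 0.219608 (inverted)
t(6,2) = 2.56 - 2.000·0.219608 = 2.121
Σt over all 3·7 pixels = 37964/1275 ≈ 29.7756863
V = pitch²·Σt = 1.48²·37964/1275 = 65.221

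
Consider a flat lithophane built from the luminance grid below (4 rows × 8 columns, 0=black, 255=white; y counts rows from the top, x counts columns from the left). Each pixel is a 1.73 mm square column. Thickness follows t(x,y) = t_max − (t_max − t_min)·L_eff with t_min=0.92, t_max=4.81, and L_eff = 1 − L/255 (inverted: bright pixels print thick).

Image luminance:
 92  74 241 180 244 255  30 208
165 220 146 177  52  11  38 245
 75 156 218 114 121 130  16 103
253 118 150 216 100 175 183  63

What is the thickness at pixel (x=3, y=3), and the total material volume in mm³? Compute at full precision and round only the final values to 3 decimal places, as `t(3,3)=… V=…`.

t(3,3)=4.215 V=296.715

span = t_max - t_min = 4.81 - 0.92 = 3.890
L(3,3) = 216, L_eff = 1 - 216/255 = 0.152941 (inverted)
t(3,3) = 4.81 - 3.890·0.152941 = 4.215
Σt over all 4·8 pixels = 842687/8500 ≈ 99.1396471
V = pitch²·Σt = 1.73²·842687/8500 = 296.715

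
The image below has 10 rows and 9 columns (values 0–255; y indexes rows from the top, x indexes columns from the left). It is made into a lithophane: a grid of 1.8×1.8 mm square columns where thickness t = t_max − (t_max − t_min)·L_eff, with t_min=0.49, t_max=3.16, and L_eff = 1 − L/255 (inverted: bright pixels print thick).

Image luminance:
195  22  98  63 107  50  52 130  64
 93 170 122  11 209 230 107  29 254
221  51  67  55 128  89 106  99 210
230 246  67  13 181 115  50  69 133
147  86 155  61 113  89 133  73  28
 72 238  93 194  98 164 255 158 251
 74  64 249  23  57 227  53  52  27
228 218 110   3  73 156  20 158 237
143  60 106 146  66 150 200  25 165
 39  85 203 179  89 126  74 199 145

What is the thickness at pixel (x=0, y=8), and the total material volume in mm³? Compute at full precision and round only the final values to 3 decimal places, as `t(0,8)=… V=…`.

t(0,8)=1.987 V=508.355

span = t_max - t_min = 3.16 - 0.49 = 2.670
L(0,8) = 143, L_eff = 1 - 143/255 = 0.439216 (inverted)
t(0,8) = 3.16 - 2.670·0.439216 = 1.987
Σt over all 10·9 pixels = 1333647/8500 ≈ 156.8996471
V = pitch²·Σt = 1.8²·1333647/8500 = 508.355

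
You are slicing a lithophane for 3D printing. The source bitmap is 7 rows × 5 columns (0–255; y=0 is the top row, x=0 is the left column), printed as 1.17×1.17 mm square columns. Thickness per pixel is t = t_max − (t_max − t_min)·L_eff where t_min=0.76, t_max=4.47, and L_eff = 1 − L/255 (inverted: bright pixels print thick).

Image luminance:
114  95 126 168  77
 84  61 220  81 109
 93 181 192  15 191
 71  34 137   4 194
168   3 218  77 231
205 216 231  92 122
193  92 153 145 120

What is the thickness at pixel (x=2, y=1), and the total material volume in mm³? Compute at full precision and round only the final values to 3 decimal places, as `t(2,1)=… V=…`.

t(2,1)=3.961 V=126.294

span = t_max - t_min = 4.47 - 0.76 = 3.710
L(2,1) = 220, L_eff = 1 - 220/255 = 0.137255 (inverted)
t(2,1) = 4.47 - 3.710·0.137255 = 3.961
Σt over all 7·5 pixels = 2352623/25500 ≈ 92.2597255
V = pitch²·Σt = 1.17²·2352623/25500 = 126.294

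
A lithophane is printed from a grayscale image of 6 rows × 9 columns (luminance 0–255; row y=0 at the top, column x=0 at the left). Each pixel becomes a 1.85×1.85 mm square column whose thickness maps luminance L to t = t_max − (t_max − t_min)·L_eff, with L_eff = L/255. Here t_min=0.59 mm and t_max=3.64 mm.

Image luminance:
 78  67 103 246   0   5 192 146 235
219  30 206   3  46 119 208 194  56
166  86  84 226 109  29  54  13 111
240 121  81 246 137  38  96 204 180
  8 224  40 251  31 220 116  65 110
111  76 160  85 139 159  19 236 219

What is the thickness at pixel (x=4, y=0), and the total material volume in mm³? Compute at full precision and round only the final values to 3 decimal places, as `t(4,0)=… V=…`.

t(4,0)=3.640 V=400.790

span = t_max - t_min = 3.64 - 0.59 = 3.050
L(4,0) = 0, L_eff = 0/255 = 0.000000
t(4,0) = 3.64 - 3.050·0.000000 = 3.640
Σt over all 6·9 pixels = 597233/5100 ≈ 117.1045098
V = pitch²·Σt = 1.85²·597233/5100 = 400.790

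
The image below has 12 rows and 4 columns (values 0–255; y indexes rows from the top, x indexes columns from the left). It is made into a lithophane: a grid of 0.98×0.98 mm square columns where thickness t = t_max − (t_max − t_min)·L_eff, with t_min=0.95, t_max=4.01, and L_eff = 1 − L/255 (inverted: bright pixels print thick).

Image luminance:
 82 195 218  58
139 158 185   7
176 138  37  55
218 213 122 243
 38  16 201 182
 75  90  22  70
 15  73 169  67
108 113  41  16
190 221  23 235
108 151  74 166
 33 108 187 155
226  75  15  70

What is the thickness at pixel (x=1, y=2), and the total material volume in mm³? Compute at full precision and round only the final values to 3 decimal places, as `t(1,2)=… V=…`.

t(1,2)=2.606 V=108.068

span = t_max - t_min = 4.01 - 0.95 = 3.060
L(1,2) = 138, L_eff = 1 - 138/255 = 0.458824 (inverted)
t(1,2) = 4.01 - 3.060·0.458824 = 2.606
Σt over all 12·4 pixels = 112.524
V = pitch²·Σt = 0.98²·112.524 = 108.068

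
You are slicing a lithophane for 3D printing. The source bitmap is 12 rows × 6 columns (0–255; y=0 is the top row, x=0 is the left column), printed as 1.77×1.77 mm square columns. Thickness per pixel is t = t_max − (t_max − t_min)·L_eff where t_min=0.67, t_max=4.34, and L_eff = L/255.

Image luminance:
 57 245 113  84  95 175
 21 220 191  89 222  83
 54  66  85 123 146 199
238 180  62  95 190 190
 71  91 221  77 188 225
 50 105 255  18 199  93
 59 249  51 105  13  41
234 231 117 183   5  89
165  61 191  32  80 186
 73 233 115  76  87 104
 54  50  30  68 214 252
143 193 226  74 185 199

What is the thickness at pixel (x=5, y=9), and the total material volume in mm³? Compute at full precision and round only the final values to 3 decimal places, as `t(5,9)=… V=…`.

span = t_max - t_min = 4.34 - 0.67 = 3.670
L(5,9) = 104, L_eff = 104/255 = 0.407843
t(5,9) = 4.34 - 3.670·0.407843 = 2.843
Σt over all 12·6 pixels = 1140253/6375 ≈ 178.8632157
V = pitch²·Σt = 1.77²·1140253/6375 = 560.361

t(5,9)=2.843 V=560.361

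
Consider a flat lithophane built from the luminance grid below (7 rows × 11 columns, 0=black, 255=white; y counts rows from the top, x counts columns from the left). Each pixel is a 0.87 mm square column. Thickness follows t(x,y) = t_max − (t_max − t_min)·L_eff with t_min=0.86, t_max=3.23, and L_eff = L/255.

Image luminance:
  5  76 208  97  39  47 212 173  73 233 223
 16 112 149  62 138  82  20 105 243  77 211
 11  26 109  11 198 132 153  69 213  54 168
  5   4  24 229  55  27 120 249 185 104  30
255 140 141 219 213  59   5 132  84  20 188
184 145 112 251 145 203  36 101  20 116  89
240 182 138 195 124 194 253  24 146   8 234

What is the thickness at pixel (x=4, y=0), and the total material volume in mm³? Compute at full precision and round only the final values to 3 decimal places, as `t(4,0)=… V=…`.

span = t_max - t_min = 3.23 - 0.86 = 2.370
L(4,0) = 39, L_eff = 39/255 = 0.152941
t(4,0) = 3.23 - 2.370·0.152941 = 2.868
Σt over all 7·11 pixels = 343392/2125 ≈ 161.5962353
V = pitch²·Σt = 0.87²·343392/2125 = 122.312

t(4,0)=2.868 V=122.312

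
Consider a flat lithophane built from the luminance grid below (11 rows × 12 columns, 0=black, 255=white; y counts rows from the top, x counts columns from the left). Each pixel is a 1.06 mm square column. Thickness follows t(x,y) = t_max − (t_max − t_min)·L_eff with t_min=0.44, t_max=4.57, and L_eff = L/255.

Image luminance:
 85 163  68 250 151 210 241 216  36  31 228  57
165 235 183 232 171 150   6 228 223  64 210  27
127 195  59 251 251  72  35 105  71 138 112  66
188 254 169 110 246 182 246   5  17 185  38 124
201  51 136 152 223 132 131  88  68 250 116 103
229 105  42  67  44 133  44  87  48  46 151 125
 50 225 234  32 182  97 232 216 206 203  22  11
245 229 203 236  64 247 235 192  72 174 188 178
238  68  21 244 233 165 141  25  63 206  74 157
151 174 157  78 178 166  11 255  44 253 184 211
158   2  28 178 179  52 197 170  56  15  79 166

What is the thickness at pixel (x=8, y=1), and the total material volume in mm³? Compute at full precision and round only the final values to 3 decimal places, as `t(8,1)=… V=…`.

span = t_max - t_min = 4.57 - 0.44 = 4.130
L(8,1) = 223, L_eff = 223/255 = 0.874510
t(8,1) = 4.57 - 4.130·0.874510 = 0.958
Σt over all 11·12 pixels = 3892123/12750 ≈ 305.2645490
V = pitch²·Σt = 1.06²·3892123/12750 = 342.995

t(8,1)=0.958 V=342.995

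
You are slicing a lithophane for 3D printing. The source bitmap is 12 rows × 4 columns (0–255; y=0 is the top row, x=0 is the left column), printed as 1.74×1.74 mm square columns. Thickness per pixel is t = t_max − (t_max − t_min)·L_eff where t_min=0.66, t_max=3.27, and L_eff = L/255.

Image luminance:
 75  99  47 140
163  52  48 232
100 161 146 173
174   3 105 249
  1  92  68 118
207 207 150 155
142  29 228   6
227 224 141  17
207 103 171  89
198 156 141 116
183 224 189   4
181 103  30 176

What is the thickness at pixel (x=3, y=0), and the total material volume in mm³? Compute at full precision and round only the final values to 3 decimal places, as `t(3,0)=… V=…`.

span = t_max - t_min = 3.27 - 0.66 = 2.610
L(3,0) = 140, L_eff = 140/255 = 0.549020
t(3,0) = 3.27 - 2.610·0.549020 = 1.837
Σt over all 12·4 pixels = 79041/850 ≈ 92.9894118
V = pitch²·Σt = 1.74²·79041/850 = 281.535

t(3,0)=1.837 V=281.535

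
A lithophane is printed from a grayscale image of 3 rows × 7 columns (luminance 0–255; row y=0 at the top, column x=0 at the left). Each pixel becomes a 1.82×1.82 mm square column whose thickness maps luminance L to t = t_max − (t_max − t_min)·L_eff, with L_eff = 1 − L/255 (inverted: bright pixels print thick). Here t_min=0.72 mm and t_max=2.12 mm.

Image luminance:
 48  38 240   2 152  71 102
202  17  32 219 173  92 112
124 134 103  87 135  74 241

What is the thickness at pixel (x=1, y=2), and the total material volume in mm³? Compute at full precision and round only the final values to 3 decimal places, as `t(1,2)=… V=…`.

span = t_max - t_min = 2.12 - 0.72 = 1.400
L(1,2) = 134, L_eff = 1 - 134/255 = 0.474510 (inverted)
t(1,2) = 2.12 - 1.400·0.474510 = 1.456
Σt over all 3·7 pixels = 36064/1275 ≈ 28.2854902
V = pitch²·Σt = 1.82²·36064/1275 = 93.693

t(1,2)=1.456 V=93.693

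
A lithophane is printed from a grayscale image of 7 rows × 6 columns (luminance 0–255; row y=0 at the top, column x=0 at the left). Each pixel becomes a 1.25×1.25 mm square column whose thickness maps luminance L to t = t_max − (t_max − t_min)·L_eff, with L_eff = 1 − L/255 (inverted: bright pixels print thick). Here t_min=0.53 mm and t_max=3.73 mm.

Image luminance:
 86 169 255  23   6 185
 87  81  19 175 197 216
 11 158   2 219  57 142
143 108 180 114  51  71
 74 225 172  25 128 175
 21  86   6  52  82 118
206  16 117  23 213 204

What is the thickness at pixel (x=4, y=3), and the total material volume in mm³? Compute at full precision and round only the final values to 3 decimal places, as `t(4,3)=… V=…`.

span = t_max - t_min = 3.73 - 0.53 = 3.200
L(4,3) = 51, L_eff = 1 - 51/255 = 0.800000 (inverted)
t(4,3) = 3.73 - 3.200·0.800000 = 1.170
Σt over all 7·6 pixels = 69033/850 ≈ 81.2152941
V = pitch²·Σt = 1.25²·69033/850 = 126.899

t(4,3)=1.170 V=126.899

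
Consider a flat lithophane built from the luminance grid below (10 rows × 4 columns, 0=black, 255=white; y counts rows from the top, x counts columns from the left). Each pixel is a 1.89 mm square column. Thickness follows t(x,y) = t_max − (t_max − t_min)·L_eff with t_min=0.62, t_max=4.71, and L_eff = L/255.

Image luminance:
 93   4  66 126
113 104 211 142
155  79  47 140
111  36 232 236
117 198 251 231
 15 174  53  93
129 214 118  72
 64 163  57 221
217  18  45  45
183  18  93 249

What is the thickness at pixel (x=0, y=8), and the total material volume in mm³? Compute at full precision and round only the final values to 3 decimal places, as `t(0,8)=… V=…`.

t(0,8)=1.229 V=390.354

span = t_max - t_min = 4.71 - 0.62 = 4.090
L(0,8) = 217, L_eff = 217/255 = 0.850980
t(0,8) = 4.71 - 4.090·0.850980 = 1.229
Σt over all 10·4 pixels = 2786603/25500 ≈ 109.2785490
V = pitch²·Σt = 1.89²·2786603/25500 = 390.354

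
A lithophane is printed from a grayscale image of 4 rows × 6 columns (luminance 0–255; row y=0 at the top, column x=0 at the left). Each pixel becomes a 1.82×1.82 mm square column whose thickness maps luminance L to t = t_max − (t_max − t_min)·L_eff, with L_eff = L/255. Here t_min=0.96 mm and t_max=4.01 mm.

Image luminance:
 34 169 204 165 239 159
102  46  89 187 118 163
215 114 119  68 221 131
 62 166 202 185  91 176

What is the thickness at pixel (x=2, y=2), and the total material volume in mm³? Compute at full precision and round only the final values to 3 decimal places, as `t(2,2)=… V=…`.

span = t_max - t_min = 4.01 - 0.96 = 3.050
L(2,2) = 119, L_eff = 119/255 = 0.466667
t(2,2) = 4.01 - 3.050·0.466667 = 2.587
Σt over all 4·6 pixels = 281899/5100 ≈ 55.2743137
V = pitch²·Σt = 1.82²·281899/5100 = 183.091

t(2,2)=2.587 V=183.091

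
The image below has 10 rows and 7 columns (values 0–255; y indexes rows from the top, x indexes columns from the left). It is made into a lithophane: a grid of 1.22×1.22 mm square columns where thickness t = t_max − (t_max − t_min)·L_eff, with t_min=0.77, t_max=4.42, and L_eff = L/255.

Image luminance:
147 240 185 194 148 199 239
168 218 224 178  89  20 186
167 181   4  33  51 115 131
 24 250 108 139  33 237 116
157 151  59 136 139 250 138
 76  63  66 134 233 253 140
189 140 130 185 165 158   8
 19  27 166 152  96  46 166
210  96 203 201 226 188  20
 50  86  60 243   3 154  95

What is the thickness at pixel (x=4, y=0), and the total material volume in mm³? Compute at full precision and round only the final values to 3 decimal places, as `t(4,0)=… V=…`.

span = t_max - t_min = 4.42 - 0.77 = 3.650
L(4,0) = 148, L_eff = 148/255 = 0.580392
t(4,0) = 4.42 - 3.650·0.580392 = 2.302
Σt over all 10·7 pixels = 294789/1700 ≈ 173.4052941
V = pitch²·Σt = 1.22²·294789/1700 = 258.096

t(4,0)=2.302 V=258.096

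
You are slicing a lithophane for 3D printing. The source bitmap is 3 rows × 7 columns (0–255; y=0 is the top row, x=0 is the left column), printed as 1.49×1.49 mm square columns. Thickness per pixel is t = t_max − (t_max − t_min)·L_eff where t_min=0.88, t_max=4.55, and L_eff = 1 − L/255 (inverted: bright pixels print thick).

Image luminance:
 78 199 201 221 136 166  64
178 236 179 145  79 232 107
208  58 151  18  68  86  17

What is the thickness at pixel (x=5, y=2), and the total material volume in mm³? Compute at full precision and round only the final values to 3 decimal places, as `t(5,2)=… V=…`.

t(5,2)=2.118 V=131.356

span = t_max - t_min = 4.55 - 0.88 = 3.670
L(5,2) = 86, L_eff = 1 - 86/255 = 0.662745 (inverted)
t(5,2) = 4.55 - 3.670·0.662745 = 2.118
Σt over all 3·7 pixels = 1508749/25500 ≈ 59.1666275
V = pitch²·Σt = 1.49²·1508749/25500 = 131.356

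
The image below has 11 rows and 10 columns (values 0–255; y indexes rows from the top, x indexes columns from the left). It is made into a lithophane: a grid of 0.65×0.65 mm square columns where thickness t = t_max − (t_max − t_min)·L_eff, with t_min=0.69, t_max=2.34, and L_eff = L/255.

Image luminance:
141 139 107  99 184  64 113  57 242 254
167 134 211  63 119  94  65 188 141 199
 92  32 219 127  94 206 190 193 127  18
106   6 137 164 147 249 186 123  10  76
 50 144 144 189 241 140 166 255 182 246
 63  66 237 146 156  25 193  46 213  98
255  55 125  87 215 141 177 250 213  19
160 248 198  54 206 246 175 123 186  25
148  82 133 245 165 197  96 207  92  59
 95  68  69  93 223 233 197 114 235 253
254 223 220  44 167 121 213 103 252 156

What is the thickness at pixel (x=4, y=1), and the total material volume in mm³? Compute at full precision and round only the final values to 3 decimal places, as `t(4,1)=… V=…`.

t(4,1)=1.570 V=64.469

span = t_max - t_min = 2.34 - 0.69 = 1.650
L(4,1) = 119, L_eff = 119/255 = 0.466667
t(4,1) = 2.34 - 1.650·0.466667 = 1.570
Σt over all 11·10 pixels = 129701/850 ≈ 152.5894118
V = pitch²·Σt = 0.65²·129701/850 = 64.469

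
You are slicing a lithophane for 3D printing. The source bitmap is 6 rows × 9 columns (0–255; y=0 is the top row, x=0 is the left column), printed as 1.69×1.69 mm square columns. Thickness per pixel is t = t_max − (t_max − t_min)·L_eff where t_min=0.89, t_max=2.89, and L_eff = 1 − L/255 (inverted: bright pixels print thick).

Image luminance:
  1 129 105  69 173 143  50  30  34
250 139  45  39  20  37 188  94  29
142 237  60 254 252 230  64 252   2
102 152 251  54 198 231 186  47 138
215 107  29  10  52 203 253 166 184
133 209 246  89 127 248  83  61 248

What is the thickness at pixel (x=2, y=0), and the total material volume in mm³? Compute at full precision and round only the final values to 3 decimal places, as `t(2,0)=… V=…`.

span = t_max - t_min = 2.89 - 0.89 = 2.000
L(2,0) = 105, L_eff = 1 - 105/255 = 0.588235 (inverted)
t(2,0) = 2.89 - 2.000·0.588235 = 1.714
Σt over all 6·9 pixels = 264353/2550 ≈ 103.6678431
V = pitch²·Σt = 1.69²·264353/2550 = 296.086

t(2,0)=1.714 V=296.086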